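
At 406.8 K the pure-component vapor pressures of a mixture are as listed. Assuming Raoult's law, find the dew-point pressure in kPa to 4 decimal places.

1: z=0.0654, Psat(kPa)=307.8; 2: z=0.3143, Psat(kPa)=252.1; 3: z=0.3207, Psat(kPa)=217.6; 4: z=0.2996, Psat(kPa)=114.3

Pdew = 180.0446 kPa

At the dew point ψ → 1, so Σzᵢ/Kᵢ = 1 with Kᵢ = Pᵢˢᵃᵗ/P ⇒ 1/P = Σzᵢ/Pᵢˢᵃᵗ.
1/P = 0.0654/307.8 + 0.3143/252.1 + 0.3207/217.6 + 0.2996/114.3 = 0.0055542 ⇒ P = 180.0446 kPa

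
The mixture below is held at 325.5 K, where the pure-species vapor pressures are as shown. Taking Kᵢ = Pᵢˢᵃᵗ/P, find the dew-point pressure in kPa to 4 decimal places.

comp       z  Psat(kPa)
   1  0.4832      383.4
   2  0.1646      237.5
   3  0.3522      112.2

At the dew point ψ → 1, so Σzᵢ/Kᵢ = 1 with Kᵢ = Pᵢˢᵃᵗ/P ⇒ 1/P = Σzᵢ/Pᵢˢᵃᵗ.
1/P = 0.4832/383.4 + 0.1646/237.5 + 0.3522/112.2 = 0.0050924 ⇒ P = 196.3713 kPa

Pdew = 196.3713 kPa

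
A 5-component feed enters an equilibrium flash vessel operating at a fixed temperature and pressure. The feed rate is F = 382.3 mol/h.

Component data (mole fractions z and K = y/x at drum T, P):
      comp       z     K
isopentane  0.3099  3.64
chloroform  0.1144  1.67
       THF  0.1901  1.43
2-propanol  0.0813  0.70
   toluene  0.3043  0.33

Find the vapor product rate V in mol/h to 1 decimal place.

Material balance + equilibrium reduce to Σ zᵢ(Kᵢ−1)/(1+β(Kᵢ−1)) = 0.
g(0) = ΣzᵢKᵢ − 1 = 0.7483 and g(1) = 1 − Σzᵢ/Kᵢ = -0.3248, so a root lies in (0, 1).
Iterate (Newton) starting at β = 0.55:
  β = 0.5500: g = 0.10372, g' = -0.7627 → β = 0.6860
  β = 0.6860: g = -0.00131, g' = -0.7978 → β = 0.6843
Converged at β = 0.6843.
Then V = β·F = 0.6843·382.3 = 261.6 mol/h and L = F − V = 120.7 mol/h.

V = 261.6 mol/h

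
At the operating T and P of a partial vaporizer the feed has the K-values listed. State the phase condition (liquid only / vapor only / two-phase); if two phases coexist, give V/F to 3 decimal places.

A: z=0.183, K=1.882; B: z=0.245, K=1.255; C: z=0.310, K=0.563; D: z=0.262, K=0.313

ΣzᵢKᵢ = 0.908; Σzᵢ/Kᵢ = 1.680.
Since ΣzᵢKᵢ < 1 the mixture is below its bubble point — single liquid phase.

liquid only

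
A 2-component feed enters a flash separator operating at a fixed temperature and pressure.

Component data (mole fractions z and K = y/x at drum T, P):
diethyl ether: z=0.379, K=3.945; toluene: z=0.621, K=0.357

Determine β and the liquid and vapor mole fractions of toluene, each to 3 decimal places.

β = 0.379, x_toluene = 0.821, y_toluene = 0.293

Rachford–Rice: g(β) = Σ zᵢ(Kᵢ−1)/(1+β(Kᵢ−1)) = 0.
Feasibility: ΣzᵢKᵢ = 1.717, Σzᵢ/Kᵢ = 1.836 — both > 1, two phases present.
Binary case is linear: z₁(K₁−1)(1+β(K₂−1)) + z₂(K₂−1)(1+β(K₁−1)) = 0
⇒ β = [z₁(K₁−1)+z₂(K₂−1)] / [−(K₁−1)(K₂−1)] = 0.7169/1.8936 = 0.379
Compositions from xᵢ = zᵢ/(1+β(Kᵢ−1)), yᵢ = Kᵢxᵢ:
  diethyl ether: x = 0.179, y = 0.707
  toluene: x = 0.821, y = 0.293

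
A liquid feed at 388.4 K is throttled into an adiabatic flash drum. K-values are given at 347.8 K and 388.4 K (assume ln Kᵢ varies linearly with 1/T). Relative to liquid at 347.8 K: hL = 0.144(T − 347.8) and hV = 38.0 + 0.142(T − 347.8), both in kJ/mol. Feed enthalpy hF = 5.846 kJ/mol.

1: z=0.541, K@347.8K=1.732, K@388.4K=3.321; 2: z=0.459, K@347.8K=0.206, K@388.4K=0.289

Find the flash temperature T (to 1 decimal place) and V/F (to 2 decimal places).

T = 351.2 K, V/F = 0.14

Adiabatic flash: solve Rachford–Rice at each trial T, then check hF = ψ·hV(T) + (1−ψ)·hL(T).
  T = 347.8 K: K = (1.732, 0.206), RR gives ψ = 0.054, H_out = 2.064 kJ/mol
  T = 388.4 K: K = (3.321, 0.289), RR gives ψ = 0.563, H_out = 27.200 kJ/mol
  T = 368.1 K: K = (2.442, 0.246), RR gives ψ = 0.399, H_out = 18.085 kJ/mol
  T = 358.0 K: K = (2.068, 0.226), RR gives ψ = 0.269, H_out = 11.694 kJ/mol
  T = 352.9 K: K = (1.895, 0.216), RR gives ψ = 0.177, H_out = 7.464 kJ/mol
  T = 350.4 K: K = (1.814, 0.211), RR gives ψ = 0.122, H_out = 5.000 kJ/mol
  T = 351.6 K: K = (1.853, 0.213), RR gives ψ = 0.149, H_out = 6.222 kJ/mol
Linear interpolation between T = 350.4 (H_out = 5.000) and T = 351.6 (H_out = 6.222) on hF = 5.846 gives T ≈ 351.2 K, at which ψ = 0.14.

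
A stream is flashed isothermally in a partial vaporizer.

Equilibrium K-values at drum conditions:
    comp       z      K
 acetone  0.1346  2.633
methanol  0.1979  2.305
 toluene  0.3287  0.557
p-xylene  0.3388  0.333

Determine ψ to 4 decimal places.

ψ = 0.1302

Iterate (Newton) starting at ψ = 0.5:
  ψ = 0.5000: g = -0.24881, g' = -0.6779 → ψ = 0.1330
  ψ = 0.1330: g = -0.00206, g' = -0.7413 → ψ = 0.1302
Converged at ψ = 0.1302.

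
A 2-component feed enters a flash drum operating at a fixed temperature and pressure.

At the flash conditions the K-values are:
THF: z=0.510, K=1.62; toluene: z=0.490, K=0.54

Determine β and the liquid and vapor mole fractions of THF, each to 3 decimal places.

Binary case is linear: z₁(K₁−1)(1+β(K₂−1)) + z₂(K₂−1)(1+β(K₁−1)) = 0
⇒ β = [z₁(K₁−1)+z₂(K₂−1)] / [−(K₁−1)(K₂−1)] = 0.0908/0.2852 = 0.318
Compositions from xᵢ = zᵢ/(1+β(Kᵢ−1)), yᵢ = Kᵢxᵢ:
  THF: x = 0.426, y = 0.690
  toluene: x = 0.574, y = 0.310

β = 0.318, x_THF = 0.426, y_THF = 0.690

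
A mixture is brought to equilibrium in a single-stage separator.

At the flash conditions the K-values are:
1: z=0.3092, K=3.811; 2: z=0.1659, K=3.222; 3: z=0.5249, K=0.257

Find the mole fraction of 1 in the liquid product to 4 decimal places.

x_1 = 0.1388

Rachford–Rice: g(ψ) = Σ zᵢ(Kᵢ−1)/(1+ψ(Kᵢ−1)) = 0.
Check two-phase: ΣzᵢKᵢ = 1.8478 > 1 and Σzᵢ/Kᵢ = 2.1750 > 1, so g(0) = 0.8478 > 0 and g(1) = -1.1750 < 0.
Newton–Raphson from ψ = 0.55:
  ψ = 0.5500: g = -0.15224, g' = -1.3714 → ψ = 0.4390
  ψ = 0.4390: g = -0.00312, g' = -1.3376 → ψ = 0.4367
Converged at ψ = 0.4367.
Compositions from xᵢ = zᵢ/(1+ψ(Kᵢ−1)), yᵢ = Kᵢxᵢ:
  1: x = 0.1388, y = 0.5290
  2: x = 0.0842, y = 0.2713
  3: x = 0.7770, y = 0.1997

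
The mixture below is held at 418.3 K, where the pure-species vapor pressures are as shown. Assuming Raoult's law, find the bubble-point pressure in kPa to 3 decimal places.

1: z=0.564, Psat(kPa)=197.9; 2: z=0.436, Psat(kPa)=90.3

At the bubble point ψ → 0, so ΣzᵢKᵢ = 1 with Kᵢ = Pᵢˢᵃᵗ/P ⇒ P = ΣzᵢPᵢˢᵃᵗ.
P = 0.564·197.9 + 0.436·90.3 = 150.986 kPa

Pbub = 150.986 kPa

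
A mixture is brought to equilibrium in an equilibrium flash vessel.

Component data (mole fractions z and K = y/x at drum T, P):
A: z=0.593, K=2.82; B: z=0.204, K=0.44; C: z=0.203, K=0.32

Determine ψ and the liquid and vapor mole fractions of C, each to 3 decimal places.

ψ = 0.726, x_C = 0.401, y_C = 0.128

Newton–Raphson from ψ = 0.5:
  ψ = 0.500: g = 0.1972, g' = -0.877 → ψ = 0.725
  ψ = 0.725: g = 0.0009, g' = -0.911 → ψ = 0.726
Converged at ψ = 0.726.
Compositions from xᵢ = zᵢ/(1+ψ(Kᵢ−1)), yᵢ = Kᵢxᵢ:
  A: x = 0.256, y = 0.721
  B: x = 0.344, y = 0.151
  C: x = 0.401, y = 0.128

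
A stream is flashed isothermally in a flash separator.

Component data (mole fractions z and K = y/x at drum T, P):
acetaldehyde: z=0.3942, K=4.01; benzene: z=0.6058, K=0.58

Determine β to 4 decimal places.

β = 0.7373

Rachford–Rice: g(β) = Σ zᵢ(Kᵢ−1)/(1+β(Kᵢ−1)) = 0.
Feasibility: ΣzᵢKᵢ = 1.9321, Σzᵢ/Kᵢ = 1.1428 — both > 1, two phases present.
Binary case is linear: z₁(K₁−1)(1+β(K₂−1)) + z₂(K₂−1)(1+β(K₁−1)) = 0
⇒ β = [z₁(K₁−1)+z₂(K₂−1)] / [−(K₁−1)(K₂−1)] = 0.93211/1.26420 = 0.7373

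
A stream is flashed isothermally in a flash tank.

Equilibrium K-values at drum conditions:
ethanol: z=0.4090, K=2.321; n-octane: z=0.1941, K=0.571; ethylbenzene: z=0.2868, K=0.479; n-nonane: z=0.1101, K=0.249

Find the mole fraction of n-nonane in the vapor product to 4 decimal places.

Let ψ = V/F and solve Σ zᵢ(Kᵢ−1)/(1+ψ(Kᵢ−1)) = 0.
g(0) = ΣzᵢKᵢ − 1 = 0.2249 and g(1) = 1 − Σzᵢ/Kᵢ = -0.5571, so a root lies in (0, 1).
Newton–Raphson from ψ = 0.31:
  ψ = 0.3100: g = 0.00129, g' = -0.6230 → ψ = 0.3121
Converged at ψ = 0.3121.
Compositions from xᵢ = zᵢ/(1+ψ(Kᵢ−1)), yᵢ = Kᵢxᵢ:
  ethanol: x = 0.2896, y = 0.6722
  n-octane: x = 0.2241, y = 0.1280
  ethylbenzene: x = 0.3425, y = 0.1641
  n-nonane: x = 0.1438, y = 0.0358

y_n-nonane = 0.0358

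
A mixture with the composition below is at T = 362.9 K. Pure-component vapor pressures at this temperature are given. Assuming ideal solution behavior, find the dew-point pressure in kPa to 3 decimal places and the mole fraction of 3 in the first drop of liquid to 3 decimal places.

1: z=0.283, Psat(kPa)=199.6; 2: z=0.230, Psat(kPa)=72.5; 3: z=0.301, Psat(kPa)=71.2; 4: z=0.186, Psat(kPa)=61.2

Pdew = 84.338 kPa, x_3 = 0.357

At the dew point ψ → 1, so Σzᵢ/Kᵢ = 1 with Kᵢ = Pᵢˢᵃᵗ/P ⇒ 1/P = Σzᵢ/Pᵢˢᵃᵗ.
1/P = 0.283/199.6 + 0.230/72.5 + 0.301/71.2 + 0.186/61.2 = 0.011857 ⇒ P = 84.338 kPa
xᵢ = zᵢP/Pᵢˢᵃᵗ ⇒ x_3 = 0.301·84.338/71.2 = 0.357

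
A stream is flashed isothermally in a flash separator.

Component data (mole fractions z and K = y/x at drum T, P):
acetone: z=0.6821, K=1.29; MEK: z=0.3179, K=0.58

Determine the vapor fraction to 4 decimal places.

ψ = 0.5278

Let ψ = V/F and solve Σ zᵢ(Kᵢ−1)/(1+ψ(Kᵢ−1)) = 0.
g(0) = ΣzᵢKᵢ − 1 = 0.0643 and g(1) = 1 − Σzᵢ/Kᵢ = -0.0769, so a root lies in (0, 1).
Iterate (Newton) starting at ψ = 0.5:
  ψ = 0.5000: g = 0.00375, g' = -0.1336 → ψ = 0.5281
  ψ = 0.5281: g = -0.00003, g' = -0.1357 → ψ = 0.5278
Converged at ψ = 0.5278.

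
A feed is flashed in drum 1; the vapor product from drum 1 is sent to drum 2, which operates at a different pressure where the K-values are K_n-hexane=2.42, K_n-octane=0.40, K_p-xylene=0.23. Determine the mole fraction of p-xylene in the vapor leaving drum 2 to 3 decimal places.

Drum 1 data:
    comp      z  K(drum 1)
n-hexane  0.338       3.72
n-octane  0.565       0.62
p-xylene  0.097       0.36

y_p-xylene (drum 2) = 0.019

Drum 1:
Material balance + equilibrium reduce to Σ zᵢ(Kᵢ−1)/(1+ψ₁(Kᵢ−1)) = 0.
g(0) = ΣzᵢKᵢ − 1 = 0.643 and g(1) = 1 − Σzᵢ/Kᵢ = -0.272, so a root lies in (0, 1).
Newton–Raphson from ψ₁ = 0.5:
  ψ₁ = 0.500: g = 0.0332, g' = -0.659 → ψ₁ = 0.550
  ψ₁ = 0.550: g = 0.0009, g' = -0.626 → ψ₁ = 0.552
Converged at ψ₁ = 0.552.
Drum-1 compositions:
  n-hexane: x = 0.135, y = 0.503
  n-octane: x = 0.715, y = 0.443
  p-xylene: x = 0.150, y = 0.054
Drum-2 feed = drum-1 vapor: z₂ = (0.5028, 0.4432, 0.0540).
Drum 2:
Rachford–Rice: g(ψ₂) = Σ zᵢ(Kᵢ−1)/(1+ψ₂(Kᵢ−1)) = 0.
g(0) = ΣzᵢKᵢ − 1 = 0.406 and g(1) = 1 − Σzᵢ/Kᵢ = -0.551, so a root lies in (0, 1).
Newton–Raphson from ψ₂ = 0.5:
  ψ₂ = 0.500: g = -0.0300, g' = -0.757 → ψ₂ = 0.460
Converged at ψ₂ = 0.460.
  n-hexane: x = 0.304, y = 0.736
  n-octane: x = 0.612, y = 0.245
  p-xylene: x = 0.084, y = 0.019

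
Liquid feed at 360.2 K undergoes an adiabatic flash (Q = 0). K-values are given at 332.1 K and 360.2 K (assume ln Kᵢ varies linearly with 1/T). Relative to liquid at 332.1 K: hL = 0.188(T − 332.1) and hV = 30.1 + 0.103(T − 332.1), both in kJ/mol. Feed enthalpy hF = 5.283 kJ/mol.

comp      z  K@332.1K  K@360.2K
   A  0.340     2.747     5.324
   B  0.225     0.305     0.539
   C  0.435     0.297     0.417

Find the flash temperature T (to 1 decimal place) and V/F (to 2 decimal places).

Adiabatic flash: solve Rachford–Rice at each trial T, then check hF = ψ·hV(T) + (1−ψ)·hL(T).
  T = 332.1 K: K = (2.747, 0.305, 0.297), RR gives ψ = 0.108, H_out = 3.243 kJ/mol
  T = 360.2 K: K = (5.324, 0.539, 0.417), RR gives ψ = 0.473, H_out = 18.389 kJ/mol
  T = 346.1 K: K = (3.871, 0.410, 0.354), RR gives ψ = 0.312, H_out = 11.660 kJ/mol
  T = 339.1 K: K = (3.273, 0.355, 0.325), RR gives ψ = 0.221, H_out = 7.832 kJ/mol
  T = 335.6 K: K = (3.001, 0.329, 0.311), RR gives ψ = 0.168, H_out = 5.665 kJ/mol
  T = 333.9 K: K = (2.876, 0.317, 0.304), RR gives ψ = 0.140, H_out = 4.525 kJ/mol
Linear interpolation between T = 333.9 (H_out = 4.525) and T = 335.6 (H_out = 5.665) on hF = 5.283 gives T ≈ 335.0 K, at which ψ = 0.16.

T = 335.0 K, V/F = 0.16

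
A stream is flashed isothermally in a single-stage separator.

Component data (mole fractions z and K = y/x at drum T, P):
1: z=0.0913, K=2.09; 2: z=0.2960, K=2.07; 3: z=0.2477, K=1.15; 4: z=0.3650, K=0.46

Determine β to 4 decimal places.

Newton–Raphson from β = 0.63:
  β = 0.6300: g = -0.01659, g' = -0.4082 → β = 0.5894
  β = 0.5894: g = -0.00015, g' = -0.4014 → β = 0.5890
Converged at β = 0.5890.

β = 0.5890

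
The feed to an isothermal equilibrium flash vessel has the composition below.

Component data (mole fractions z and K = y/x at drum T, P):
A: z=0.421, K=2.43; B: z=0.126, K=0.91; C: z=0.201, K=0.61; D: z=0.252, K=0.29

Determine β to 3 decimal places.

Material balance + equilibrium reduce to Σ zᵢ(Kᵢ−1)/(1+β(Kᵢ−1)) = 0.
g(0) = ΣzᵢKᵢ − 1 = 0.333 and g(1) = 1 − Σzᵢ/Kᵢ = -0.510, so a root lies in (0, 1).
Newton iteration, β⁰ = 0.59:
  β = 0.590: g = -0.0952, g' = -0.682 → β = 0.451
  β = 0.451: g = -0.0038, g' = -0.639 → β = 0.445
Converged at β = 0.445.

β = 0.445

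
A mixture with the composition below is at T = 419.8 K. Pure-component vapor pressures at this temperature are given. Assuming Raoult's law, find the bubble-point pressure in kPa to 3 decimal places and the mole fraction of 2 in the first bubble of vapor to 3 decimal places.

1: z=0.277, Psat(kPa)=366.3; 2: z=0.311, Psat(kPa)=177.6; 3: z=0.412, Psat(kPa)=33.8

At the bubble point ψ → 0, so ΣzᵢKᵢ = 1 with Kᵢ = Pᵢˢᵃᵗ/P ⇒ P = ΣzᵢPᵢˢᵃᵗ.
P = 0.277·366.3 + 0.311·177.6 + 0.412·33.8 = 170.624 kPa
yᵢ = zᵢPᵢˢᵃᵗ/P ⇒ y_2 = 0.311·177.6/170.624 = 0.324

Pbub = 170.624 kPa, y_2 = 0.324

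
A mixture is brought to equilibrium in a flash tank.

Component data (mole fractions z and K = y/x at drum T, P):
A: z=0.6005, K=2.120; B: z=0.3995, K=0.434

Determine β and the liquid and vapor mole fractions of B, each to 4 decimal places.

β = 0.7043, x_B = 0.6643, y_B = 0.2883

Rachford–Rice: g(β) = Σ zᵢ(Kᵢ−1)/(1+β(Kᵢ−1)) = 0.
Check two-phase: ΣzᵢKᵢ = 1.4464 > 1 and Σzᵢ/Kᵢ = 1.2038 > 1, so g(0) = 0.4464 > 0 and g(1) = -0.2038 < 0.
Iterate (Newton) starting at β = 0.63:
  β = 0.6300: g = 0.04289, g' = -0.5681 → β = 0.7055
  β = 0.7055: g = -0.00074, g' = -0.5897 → β = 0.7043
Converged at β = 0.7043.
Compositions from xᵢ = zᵢ/(1+β(Kᵢ−1)), yᵢ = Kᵢxᵢ:
  A: x = 0.3357, y = 0.7117
  B: x = 0.6643, y = 0.2883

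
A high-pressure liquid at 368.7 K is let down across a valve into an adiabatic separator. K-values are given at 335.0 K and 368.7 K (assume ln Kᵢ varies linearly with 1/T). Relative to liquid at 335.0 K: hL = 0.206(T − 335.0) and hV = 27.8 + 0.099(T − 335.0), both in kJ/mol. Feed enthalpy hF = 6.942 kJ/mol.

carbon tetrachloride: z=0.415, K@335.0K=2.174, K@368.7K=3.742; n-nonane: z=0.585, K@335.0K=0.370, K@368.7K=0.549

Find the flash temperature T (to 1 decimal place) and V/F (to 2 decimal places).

T = 338.3 K, V/F = 0.23

Adiabatic flash: solve Rachford–Rice at each trial T, then check hF = ψ·hV(T) + (1−ψ)·hL(T).
  T = 335.0 K: K = (2.174, 0.370), RR gives ψ = 0.160, H_out = 4.460 kJ/mol
  T = 368.7 K: K = (3.742, 0.549), RR gives ψ = 0.707, H_out = 24.043 kJ/mol
  T = 351.9 K: K = (2.892, 0.455), RR gives ψ = 0.453, H_out = 15.245 kJ/mol
  T = 343.4 K: K = (2.514, 0.411), RR gives ψ = 0.318, H_out = 10.297 kJ/mol
  T = 339.2 K: K = (2.340, 0.390), RR gives ψ = 0.244, H_out = 7.542 kJ/mol
  T = 337.1 K: K = (2.256, 0.380), RR gives ψ = 0.204, H_out = 6.049 kJ/mol
  T = 338.1 K: K = (2.296, 0.385), RR gives ψ = 0.223, H_out = 6.771 kJ/mol
Linear interpolation between T = 338.1 (H_out = 6.771) and T = 339.2 (H_out = 7.542) on hF = 6.942 gives T ≈ 338.3 K, at which ψ = 0.23.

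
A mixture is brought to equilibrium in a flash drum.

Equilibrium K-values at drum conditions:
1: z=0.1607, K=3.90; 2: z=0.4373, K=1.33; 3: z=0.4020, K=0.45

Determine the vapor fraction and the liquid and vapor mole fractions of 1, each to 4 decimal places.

ψ = 0.5186, x_1 = 0.0642, y_1 = 0.2503

Let ψ = V/F and solve Σ zᵢ(Kᵢ−1)/(1+ψ(Kᵢ−1)) = 0.
Check two-phase: ΣzᵢKᵢ = 1.3892 > 1 and Σzᵢ/Kᵢ = 1.2633 > 1, so g(0) = 0.3892 > 0 and g(1) = -0.2633 < 0.
Newton iteration, ψ⁰ = 0.61:
  ψ = 0.6100: g = -0.04430, g' = -0.4847 → ψ = 0.5186
Converged at ψ = 0.5186.
Compositions from xᵢ = zᵢ/(1+ψ(Kᵢ−1)), yᵢ = Kᵢxᵢ:
  1: x = 0.0642, y = 0.2503
  2: x = 0.3734, y = 0.4966
  3: x = 0.5624, y = 0.2531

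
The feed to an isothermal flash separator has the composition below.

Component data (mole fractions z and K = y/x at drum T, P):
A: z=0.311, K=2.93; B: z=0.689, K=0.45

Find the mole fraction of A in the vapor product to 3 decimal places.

Rachford–Rice: g(β) = Σ zᵢ(Kᵢ−1)/(1+β(Kᵢ−1)) = 0.
Feasibility: ΣzᵢKᵢ = 1.221, Σzᵢ/Kᵢ = 1.637 — both > 1, two phases present.
Newton–Raphson from β = 0.5:
  β = 0.500: g = -0.2172, g' = -0.697 → β = 0.188
  β = 0.188: g = 0.0177, g' = -0.883 → β = 0.208
Converged at β = 0.208.
Compositions from xᵢ = zᵢ/(1+β(Kᵢ−1)), yᵢ = Kᵢxᵢ:
  A: x = 0.222, y = 0.650
  B: x = 0.778, y = 0.350

y_A = 0.650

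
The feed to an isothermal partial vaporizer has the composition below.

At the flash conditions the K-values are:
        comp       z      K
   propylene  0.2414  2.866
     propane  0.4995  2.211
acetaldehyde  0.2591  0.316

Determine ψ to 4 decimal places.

ψ = 0.8968

Material balance + equilibrium reduce to Σ zᵢ(Kᵢ−1)/(1+ψ(Kᵢ−1)) = 0.
g(0) = ΣzᵢKᵢ − 1 = 0.8781 and g(1) = 1 − Σzᵢ/Kᵢ = -0.1301, so a root lies in (0, 1).
Iterate (Newton) starting at ψ = 0.43:
  ψ = 0.4300: g = 0.39662, g' = -0.8188 → ψ = 0.9144
  ψ = 0.9144: g = -0.01968, g' = -1.1438 → ψ = 0.8972
  ψ = 0.8972: g = -0.00040, g' = -1.0981 → ψ = 0.8968
Converged at ψ = 0.8968.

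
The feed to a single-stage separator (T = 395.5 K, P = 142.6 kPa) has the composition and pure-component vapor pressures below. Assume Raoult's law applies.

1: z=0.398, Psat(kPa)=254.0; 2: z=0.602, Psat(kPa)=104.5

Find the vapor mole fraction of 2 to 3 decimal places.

Raoult's law: Kᵢ = Pᵢˢᵃᵗ/P = Pᵢˢᵃᵗ/142.6.
  K_1 = 254.0/142.6 = 1.78121, K_2 = 104.5/142.6 = 0.73282
Rachford–Rice: g(V/F) = Σ zᵢ(Kᵢ−1)/(1+V/F(Kᵢ−1)) = 0.
Feasibility: ΣzᵢKᵢ = 1.150, Σzᵢ/Kᵢ = 1.045 — both > 1, two phases present.
Binary case is linear: z₁(K₁−1)(1+V/F(K₂−1)) + z₂(K₂−1)(1+V/F(K₁−1)) = 0
⇒ V/F = [z₁(K₁−1)+z₂(K₂−1)] / [−(K₁−1)(K₂−1)] = 0.1501/0.2087 = 0.719
Compositions from xᵢ = zᵢ/(1+V/F(Kᵢ−1)), yᵢ = Kᵢxᵢ:
  1: x = 0.255, y = 0.454
  2: x = 0.745, y = 0.546

y_2 = 0.546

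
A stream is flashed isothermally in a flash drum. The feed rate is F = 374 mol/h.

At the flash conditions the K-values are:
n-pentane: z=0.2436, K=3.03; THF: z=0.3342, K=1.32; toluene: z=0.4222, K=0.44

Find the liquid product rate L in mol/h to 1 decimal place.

L = 180.5 mol/h

Material balance + equilibrium reduce to Σ zᵢ(Kᵢ−1)/(1+ψ(Kᵢ−1)) = 0.
g(0) = ΣzᵢKᵢ − 1 = 0.3650 and g(1) = 1 − Σzᵢ/Kᵢ = -0.2931, so a root lies in (0, 1).
Newton–Raphson from ψ = 0.5:
  ψ = 0.5000: g = 0.00923, g' = -0.5281 → ψ = 0.5175
Converged at ψ = 0.5175.
Then V = ψ·F = 0.5175·374 = 193.5 mol/h and L = F − V = 180.5 mol/h.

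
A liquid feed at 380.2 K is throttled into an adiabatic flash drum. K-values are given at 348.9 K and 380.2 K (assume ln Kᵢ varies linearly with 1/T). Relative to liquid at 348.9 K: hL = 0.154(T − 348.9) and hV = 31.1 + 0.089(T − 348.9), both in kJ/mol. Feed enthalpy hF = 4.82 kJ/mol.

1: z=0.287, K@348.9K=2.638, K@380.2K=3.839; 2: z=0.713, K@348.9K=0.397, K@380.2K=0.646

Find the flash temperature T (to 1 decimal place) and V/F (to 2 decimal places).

Adiabatic flash: solve Rachford–Rice at each trial T, then check hF = ψ·hV(T) + (1−ψ)·hL(T).
  T = 348.9 K: K = (2.638, 0.397), RR gives ψ = 0.041, H_out = 1.265 kJ/mol
  T = 380.2 K: K = (3.839, 0.646), RR gives ψ = 0.560, H_out = 21.085 kJ/mol
  T = 364.5 K: K = (3.206, 0.511), RR gives ψ = 0.264, H_out = 10.349 kJ/mol
  T = 356.7 K: K = (2.914, 0.452), RR gives ψ = 0.151, H_out = 5.824 kJ/mol
  T = 352.8 K: K = (2.774, 0.424), RR gives ψ = 0.096, H_out = 3.570 kJ/mol
  T = 354.8 K: K = (2.846, 0.438), RR gives ψ = 0.124, H_out = 4.730 kJ/mol
Linear interpolation between T = 354.8 (H_out = 4.730) and T = 356.7 (H_out = 5.824) on hF = 4.82 gives T ≈ 355.0 K, at which ψ = 0.13.

T = 355.0 K, V/F = 0.13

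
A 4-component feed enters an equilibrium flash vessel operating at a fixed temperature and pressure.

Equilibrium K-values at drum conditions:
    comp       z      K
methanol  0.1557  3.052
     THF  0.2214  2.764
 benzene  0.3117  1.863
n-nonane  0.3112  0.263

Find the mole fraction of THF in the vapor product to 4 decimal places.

Iterate (Newton) starting at ψ = 0.5:
  ψ = 0.5000: g = 0.18994, g' = -0.8914 → ψ = 0.7131
  ψ = 0.7131: g = -0.01421, g' = -1.0830 → ψ = 0.7000
  ψ = 0.7000: g = -0.00015, g' = -1.0598 → ψ = 0.6998
Converged at ψ = 0.6998.
Compositions from xᵢ = zᵢ/(1+ψ(Kᵢ−1)), yᵢ = Kᵢxᵢ:
  methanol: x = 0.0639, y = 0.1951
  THF: x = 0.0991, y = 0.2739
  benzene: x = 0.1943, y = 0.3620
  n-nonane: x = 0.6427, y = 0.1690

y_THF = 0.2739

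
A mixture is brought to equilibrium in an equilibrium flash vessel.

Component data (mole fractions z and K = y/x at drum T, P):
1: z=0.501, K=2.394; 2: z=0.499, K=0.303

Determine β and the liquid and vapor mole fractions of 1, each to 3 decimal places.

Newton iteration, β⁰ = 0.5:
  β = 0.500: g = -0.1223, g' = -0.909 → β = 0.365
  β = 0.365: g = -0.0040, g' = -0.864 → β = 0.361
Converged at β = 0.361.
Compositions from xᵢ = zᵢ/(1+β(Kᵢ−1)), yᵢ = Kᵢxᵢ:
  1: x = 0.333, y = 0.798
  2: x = 0.667, y = 0.202

β = 0.361, x_1 = 0.333, y_1 = 0.798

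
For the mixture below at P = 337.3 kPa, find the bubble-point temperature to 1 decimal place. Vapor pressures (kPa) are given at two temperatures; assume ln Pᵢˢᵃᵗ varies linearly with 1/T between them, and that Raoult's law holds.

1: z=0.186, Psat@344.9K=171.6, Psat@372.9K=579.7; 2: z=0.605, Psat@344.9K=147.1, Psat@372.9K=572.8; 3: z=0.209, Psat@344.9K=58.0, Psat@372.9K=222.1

T = 364.1 K

Bubble-point temperature: ΣzᵢPᵢˢᵃᵗ(T) = P. Interpolate ln Pᵢˢᵃᵗ = aᵢ + bᵢ/T.
  T = 344.9 K: ΣzᵢPᵢˢᵃᵗ = 133.04 kPa
  T = 372.9 K: ΣzᵢPᵢˢᵃᵗ = 500.79 kPa
  T = 358.9 K: ΣzᵢPᵢˢᵃᵗ = 264.76 kPa
  T = 365.9 K: ΣzᵢPᵢˢᵃᵗ = 366.32 kPa
  T = 362.4 K: ΣzᵢPᵢˢᵃᵗ = 311.91 kPa
  T = 364.1 K: ΣzᵢPᵢˢᵃᵗ = 337.37 kPa
Interpolating between 362.4 K and 364.1 K gives T ≈ 364.1 K.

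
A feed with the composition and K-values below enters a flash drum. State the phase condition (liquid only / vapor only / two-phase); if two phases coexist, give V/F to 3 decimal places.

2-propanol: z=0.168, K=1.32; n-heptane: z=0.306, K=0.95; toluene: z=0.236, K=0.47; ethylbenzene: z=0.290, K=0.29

liquid only

ΣzᵢKᵢ = 0.707; Σzᵢ/Kᵢ = 1.952.
Since ΣzᵢKᵢ < 1 the mixture is below its bubble point — single liquid phase.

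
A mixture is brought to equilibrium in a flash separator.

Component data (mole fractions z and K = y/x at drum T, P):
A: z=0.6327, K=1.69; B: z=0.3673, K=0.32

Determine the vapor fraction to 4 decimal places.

Let ψ = V/F and solve Σ zᵢ(Kᵢ−1)/(1+ψ(Kᵢ−1)) = 0.
g(0) = ΣzᵢKᵢ − 1 = 0.1868 and g(1) = 1 − Σzᵢ/Kᵢ = -0.5222, so a root lies in (0, 1).
Binary case is linear: z₁(K₁−1)(1+ψ(K₂−1)) + z₂(K₂−1)(1+ψ(K₁−1)) = 0
⇒ ψ = [z₁(K₁−1)+z₂(K₂−1)] / [−(K₁−1)(K₂−1)] = 0.18680/0.46920 = 0.3981

ψ = 0.3981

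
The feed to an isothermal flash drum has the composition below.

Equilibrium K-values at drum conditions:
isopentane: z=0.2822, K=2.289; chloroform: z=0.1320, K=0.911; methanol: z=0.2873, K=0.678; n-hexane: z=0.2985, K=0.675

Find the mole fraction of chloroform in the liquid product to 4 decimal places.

Material balance + equilibrium reduce to Σ zᵢ(Kᵢ−1)/(1+V/F(Kᵢ−1)) = 0.
Check two-phase: ΣzᵢKᵢ = 1.1625 > 1 and Σzᵢ/Kᵢ = 1.1341 > 1, so g(0) = 0.1625 > 0 and g(1) = -0.1341 < 0.
Newton–Raphson from V/F = 0.58:
  V/F = 0.5800: g = -0.03755, g' = -0.2476 → V/F = 0.4284
  V/F = 0.4284: g = 0.00213, g' = -0.2784 → V/F = 0.4360
Converged at V/F = 0.4360.
Compositions from xᵢ = zᵢ/(1+V/F(Kᵢ−1)), yᵢ = Kᵢxᵢ:
  isopentane: x = 0.1807, y = 0.4135
  chloroform: x = 0.1373, y = 0.1251
  methanol: x = 0.3342, y = 0.2266
  n-hexane: x = 0.3478, y = 0.2348

x_chloroform = 0.1373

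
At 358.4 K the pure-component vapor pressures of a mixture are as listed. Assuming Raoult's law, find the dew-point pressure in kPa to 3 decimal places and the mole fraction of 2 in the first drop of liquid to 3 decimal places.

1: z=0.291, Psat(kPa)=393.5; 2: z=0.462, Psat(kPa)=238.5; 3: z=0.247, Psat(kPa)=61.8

Pdew = 149.849 kPa, x_2 = 0.290

At the dew point ψ → 1, so Σzᵢ/Kᵢ = 1 with Kᵢ = Pᵢˢᵃᵗ/P ⇒ 1/P = Σzᵢ/Pᵢˢᵃᵗ.
1/P = 0.291/393.5 + 0.462/238.5 + 0.247/61.8 = 0.006673 ⇒ P = 149.849 kPa
xᵢ = zᵢP/Pᵢˢᵃᵗ ⇒ x_2 = 0.462·149.849/238.5 = 0.290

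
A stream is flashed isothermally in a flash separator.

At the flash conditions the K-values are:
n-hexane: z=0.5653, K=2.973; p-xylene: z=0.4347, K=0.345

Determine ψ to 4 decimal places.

ψ = 0.6427

Material balance + equilibrium reduce to Σ zᵢ(Kᵢ−1)/(1+ψ(Kᵢ−1)) = 0.
g(0) = ΣzᵢKᵢ − 1 = 0.8306 and g(1) = 1 − Σzᵢ/Kᵢ = -0.4501, so a root lies in (0, 1).
Binary case is linear: z₁(K₁−1)(1+ψ(K₂−1)) + z₂(K₂−1)(1+ψ(K₁−1)) = 0
⇒ ψ = [z₁(K₁−1)+z₂(K₂−1)] / [−(K₁−1)(K₂−1)] = 0.83061/1.29231 = 0.6427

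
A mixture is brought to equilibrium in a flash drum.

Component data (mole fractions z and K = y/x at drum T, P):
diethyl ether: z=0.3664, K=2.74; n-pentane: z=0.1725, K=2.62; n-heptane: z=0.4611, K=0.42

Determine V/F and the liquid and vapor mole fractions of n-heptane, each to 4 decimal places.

V/F = 0.6580, x_n-heptane = 0.7457, y_n-heptane = 0.3132

Newton iteration, V/F⁰ = 0.5:
  V/F = 0.5000: g = 0.11865, g' = -0.7631 → V/F = 0.6555
  V/F = 0.6555: g = 0.00190, g' = -0.7523 → V/F = 0.6580
Converged at V/F = 0.6580.
Compositions from xᵢ = zᵢ/(1+V/F(Kᵢ−1)), yᵢ = Kᵢxᵢ:
  diethyl ether: x = 0.1708, y = 0.4681
  n-pentane: x = 0.0835, y = 0.2188
  n-heptane: x = 0.7457, y = 0.3132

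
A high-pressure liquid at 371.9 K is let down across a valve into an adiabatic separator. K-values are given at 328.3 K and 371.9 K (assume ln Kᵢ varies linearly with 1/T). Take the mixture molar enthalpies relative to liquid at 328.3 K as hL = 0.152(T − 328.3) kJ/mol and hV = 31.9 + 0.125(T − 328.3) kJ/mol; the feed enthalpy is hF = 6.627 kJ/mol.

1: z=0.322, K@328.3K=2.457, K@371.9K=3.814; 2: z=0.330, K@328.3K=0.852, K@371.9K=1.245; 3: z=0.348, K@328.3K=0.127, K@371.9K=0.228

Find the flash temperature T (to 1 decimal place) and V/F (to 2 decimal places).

Adiabatic flash: solve Rachford–Rice at each trial T, then check hF = ψ·hV(T) + (1−ψ)·hL(T).
  T = 328.3 K: K = (2.457, 0.852, 0.127), RR gives ψ = 0.132, H_out = 4.222 kJ/mol
  T = 371.9 K: K = (3.814, 1.245, 0.228), RR gives ψ = 0.511, H_out = 22.322 kJ/mol
  T = 350.1 K: K = (3.103, 1.042, 0.173), RR gives ψ = 0.349, H_out = 14.239 kJ/mol
  T = 339.2 K: K = (2.772, 0.945, 0.149), RR gives ψ = 0.251, H_out = 9.592 kJ/mol
  T = 333.8 K: K = (2.614, 0.899, 0.138), RR gives ψ = 0.196, H_out = 7.045 kJ/mol
  T = 331.1 K: K = (2.536, 0.876, 0.132), RR gives ψ = 0.165, H_out = 5.691 kJ/mol
  T = 332.5 K: K = (2.576, 0.888, 0.135), RR gives ψ = 0.181, H_out = 6.400 kJ/mol
Linear interpolation between T = 332.5 (H_out = 6.400) and T = 333.8 (H_out = 7.045) on hF = 6.627 gives T ≈ 333.0 K, at which ψ = 0.19.

T = 333.0 K, V/F = 0.19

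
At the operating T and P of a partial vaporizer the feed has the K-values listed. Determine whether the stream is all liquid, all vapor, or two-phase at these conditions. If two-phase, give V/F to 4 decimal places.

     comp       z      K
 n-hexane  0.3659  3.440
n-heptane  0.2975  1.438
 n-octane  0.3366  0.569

ΣzᵢKᵢ = 1.8780; Σzᵢ/Kᵢ = 0.9048.
Since Σzᵢ/Kᵢ < 1 the mixture is above its dew point — single vapor phase.

all vapor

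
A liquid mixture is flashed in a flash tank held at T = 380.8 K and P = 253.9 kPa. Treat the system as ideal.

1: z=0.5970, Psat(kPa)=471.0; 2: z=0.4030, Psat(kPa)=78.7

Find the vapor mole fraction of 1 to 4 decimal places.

Raoult's law: Kᵢ = Pᵢˢᵃᵗ/P = Pᵢˢᵃᵗ/253.9.
  K_1 = 471.0/253.9 = 1.855061, K_2 = 78.7/253.9 = 0.309965
Let ψ = V/F and solve Σ zᵢ(Kᵢ−1)/(1+ψ(Kᵢ−1)) = 0.
Feasibility: ΣzᵢKᵢ = 1.2324, Σzᵢ/Kᵢ = 1.6220 — both > 1, two phases present.
Binary case is linear: z₁(K₁−1)(1+ψ(K₂−1)) + z₂(K₂−1)(1+ψ(K₁−1)) = 0
⇒ ψ = [z₁(K₁−1)+z₂(K₂−1)] / [−(K₁−1)(K₂−1)] = 0.23239/0.59002 = 0.3939
Compositions from xᵢ = zᵢ/(1+ψ(Kᵢ−1)), yᵢ = Kᵢxᵢ:
  1: x = 0.4466, y = 0.8285
  2: x = 0.5534, y = 0.1715

y_1 = 0.8285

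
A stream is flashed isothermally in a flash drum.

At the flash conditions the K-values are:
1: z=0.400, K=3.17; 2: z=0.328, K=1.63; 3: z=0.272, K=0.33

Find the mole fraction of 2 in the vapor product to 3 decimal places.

y_2 = 0.346

Iterate (Newton) starting at ψ = 0.5:
  ψ = 0.500: g = 0.2994, g' = -0.785 → ψ = 0.882
  ψ = 0.882: g = -0.0144, g' = -1.004 → ψ = 0.867
Converged at ψ = 0.867.
Compositions from xᵢ = zᵢ/(1+ψ(Kᵢ−1)), yᵢ = Kᵢxᵢ:
  1: x = 0.139, y = 0.440
  2: x = 0.212, y = 0.346
  3: x = 0.649, y = 0.214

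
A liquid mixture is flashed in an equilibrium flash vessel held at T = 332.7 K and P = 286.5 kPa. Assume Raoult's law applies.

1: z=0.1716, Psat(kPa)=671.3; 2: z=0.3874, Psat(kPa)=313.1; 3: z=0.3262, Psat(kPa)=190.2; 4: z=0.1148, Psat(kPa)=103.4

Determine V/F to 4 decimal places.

Raoult's law: Kᵢ = Pᵢˢᵃᵗ/P = Pᵢˢᵃᵗ/286.5.
  K_1 = 671.3/286.5 = 2.343106, K_2 = 313.1/286.5 = 1.092845, K_3 = 190.2/286.5 = 0.663874, K_4 = 103.4/286.5 = 0.360908
Newton–Raphson from V/F = 0.3:
  V/F = 0.3000: g = -0.01344, g' = -0.2778 → V/F = 0.2516
  V/F = 0.2516: g = 0.00020, g' = -0.2867 → V/F = 0.2523
Converged at V/F = 0.2523.

V/F = 0.2523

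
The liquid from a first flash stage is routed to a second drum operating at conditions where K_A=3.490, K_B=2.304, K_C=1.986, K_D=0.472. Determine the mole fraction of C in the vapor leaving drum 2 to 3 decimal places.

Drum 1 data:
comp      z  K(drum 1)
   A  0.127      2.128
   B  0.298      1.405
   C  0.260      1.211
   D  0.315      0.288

Drum 1:
Material balance + equilibrium reduce to Σ zᵢ(Kᵢ−1)/(1+ψ₁(Kᵢ−1)) = 0.
Check two-phase: ΣzᵢKᵢ = 1.095 > 1 and Σzᵢ/Kᵢ = 1.580 > 1, so g(0) = 0.095 > 0 and g(1) = -0.580 < 0.
Iterate (Newton) starting at ψ₁ = 0.63:
  ψ₁ = 0.630: g = -0.1784, g' = -0.620 → ψ₁ = 0.342
  ψ₁ = 0.342: g = -0.0361, g' = -0.411 → ψ₁ = 0.255
  ψ₁ = 0.255: g = -0.0012, g' = -0.386 → ψ₁ = 0.252
Converged at ψ₁ = 0.252.
Drum-1 compositions:
  A: x = 0.099, y = 0.211
  B: x = 0.270, y = 0.380
  C: x = 0.247, y = 0.299
  D: x = 0.384, y = 0.111
Drum-2 feed = drum-1 liquid: z₂ = (0.0989, 0.2704, 0.2469, 0.3837).
Drum 2:
Material balance + equilibrium reduce to Σ zᵢ(Kᵢ−1)/(1+ψ₂(Kᵢ−1)) = 0.
g(0) = ΣzᵢKᵢ − 1 = 0.640 and g(1) = 1 − Σzᵢ/Kᵢ = -0.083, so a root lies in (0, 1).
Newton–Raphson from ψ₂ = 0.5:
  ψ₂ = 0.500: g = 0.2110, g' = -0.595 → ψ₂ = 0.854
  ψ₂ = 0.854: g = 0.0086, g' = -0.591 → ψ₂ = 0.869
Converged at ψ₂ = 0.869.
  A: x = 0.031, y = 0.109
  B: x = 0.127, y = 0.292
  C: x = 0.133, y = 0.264
  D: x = 0.709, y = 0.335

y_C (drum 2) = 0.264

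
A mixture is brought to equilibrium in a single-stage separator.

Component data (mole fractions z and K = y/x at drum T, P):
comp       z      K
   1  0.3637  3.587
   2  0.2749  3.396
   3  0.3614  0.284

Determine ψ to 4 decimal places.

Let ψ = V/F and solve Σ zᵢ(Kᵢ−1)/(1+ψ(Kᵢ−1)) = 0.
Feasibility: ΣzᵢKᵢ = 2.3408, Σzᵢ/Kᵢ = 1.4549 — both > 1, two phases present.
Newton iteration, ψ⁰ = 0.5:
  ψ = 0.5000: g = 0.30685, g' = -1.2389 → ψ = 0.7477
  ψ = 0.7477: g = -0.00026, g' = -1.3433 → ψ = 0.7475
Converged at ψ = 0.7475.

ψ = 0.7475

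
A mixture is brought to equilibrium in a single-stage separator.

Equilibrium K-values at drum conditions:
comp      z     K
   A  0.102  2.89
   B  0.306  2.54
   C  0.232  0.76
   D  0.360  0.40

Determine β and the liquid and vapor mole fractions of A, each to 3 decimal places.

β = 0.489, x_A = 0.053, y_A = 0.153

Material balance + equilibrium reduce to Σ zᵢ(Kᵢ−1)/(1+β(Kᵢ−1)) = 0.
g(0) = ΣzᵢKᵢ − 1 = 0.392 and g(1) = 1 − Σzᵢ/Kᵢ = -0.361, so a root lies in (0, 1).
Newton iteration, β⁰ = 0.5:
  β = 0.500: g = -0.0065, g' = -0.610 → β = 0.489
Converged at β = 0.489.
Compositions from xᵢ = zᵢ/(1+β(Kᵢ−1)), yᵢ = Kᵢxᵢ:
  A: x = 0.053, y = 0.153
  B: x = 0.174, y = 0.443
  C: x = 0.263, y = 0.200
  D: x = 0.510, y = 0.204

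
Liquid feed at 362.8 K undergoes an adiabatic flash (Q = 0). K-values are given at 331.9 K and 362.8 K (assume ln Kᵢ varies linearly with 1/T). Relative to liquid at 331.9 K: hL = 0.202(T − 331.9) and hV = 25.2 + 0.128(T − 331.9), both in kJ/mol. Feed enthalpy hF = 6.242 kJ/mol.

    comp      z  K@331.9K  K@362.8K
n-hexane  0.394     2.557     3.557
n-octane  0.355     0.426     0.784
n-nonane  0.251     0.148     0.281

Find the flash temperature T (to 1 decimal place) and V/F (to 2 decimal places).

T = 335.3 K, V/F = 0.22

Adiabatic flash: solve Rachford–Rice at each trial T, then check hF = ψ·hV(T) + (1−ψ)·hL(T).
  T = 331.9 K: K = (2.557, 0.426, 0.148), RR gives ψ = 0.179, H_out = 4.519 kJ/mol
  T = 362.8 K: K = (3.557, 0.784, 0.281), RR gives ψ = 0.590, H_out = 19.769 kJ/mol
  T = 347.4 K: K = (3.040, 0.586, 0.207), RR gives ψ = 0.373, H_out = 12.107 kJ/mol
  T = 339.6 K: K = (2.792, 0.501, 0.176), RR gives ψ = 0.275, H_out = 8.330 kJ/mol
  T = 335.8 K: K = (2.675, 0.463, 0.162), RR gives ψ = 0.228, H_out = 6.469 kJ/mol
  T = 333.9 K: K = (2.617, 0.445, 0.155), RR gives ψ = 0.204, H_out = 5.525 kJ/mol
Linear interpolation between T = 333.9 (H_out = 5.525) and T = 335.8 (H_out = 6.469) on hF = 6.242 gives T ≈ 335.3 K, at which ψ = 0.22.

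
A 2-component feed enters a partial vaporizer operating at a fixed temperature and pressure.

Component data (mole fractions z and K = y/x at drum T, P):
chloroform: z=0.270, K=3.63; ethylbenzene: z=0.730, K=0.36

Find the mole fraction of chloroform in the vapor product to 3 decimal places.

y_chloroform = 0.710

Binary case is linear: z₁(K₁−1)(1+V/F(K₂−1)) + z₂(K₂−1)(1+V/F(K₁−1)) = 0
⇒ V/F = [z₁(K₁−1)+z₂(K₂−1)] / [−(K₁−1)(K₂−1)] = 0.2429/1.6832 = 0.144
Compositions from xᵢ = zᵢ/(1+V/F(Kᵢ−1)), yᵢ = Kᵢxᵢ:
  chloroform: x = 0.196, y = 0.710
  ethylbenzene: x = 0.804, y = 0.290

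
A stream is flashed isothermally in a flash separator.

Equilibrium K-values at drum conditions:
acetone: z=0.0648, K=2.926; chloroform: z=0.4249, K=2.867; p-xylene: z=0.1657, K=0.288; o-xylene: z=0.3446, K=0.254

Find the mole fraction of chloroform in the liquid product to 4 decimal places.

Newton–Raphson from V/F = 0.38:
  V/F = 0.3800: g = 0.01560, g' = -1.1184 → V/F = 0.3940
Converged at V/F = 0.3940.
Compositions from xᵢ = zᵢ/(1+V/F(Kᵢ−1)), yᵢ = Kᵢxᵢ:
  acetone: x = 0.0368, y = 0.1078
  chloroform: x = 0.2448, y = 0.7019
  p-xylene: x = 0.2303, y = 0.0663
  o-xylene: x = 0.4880, y = 0.1240

x_chloroform = 0.2448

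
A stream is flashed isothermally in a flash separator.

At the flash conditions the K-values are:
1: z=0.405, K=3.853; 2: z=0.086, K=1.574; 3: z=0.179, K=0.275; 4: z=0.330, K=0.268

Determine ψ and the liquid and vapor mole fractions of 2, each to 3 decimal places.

Material balance + equilibrium reduce to Σ zᵢ(Kᵢ−1)/(1+ψ(Kᵢ−1)) = 0.
Check two-phase: ΣzᵢKᵢ = 1.833 > 1 and Σzᵢ/Kᵢ = 2.042 > 1, so g(0) = 0.833 > 0 and g(1) = -1.042 < 0.
Newton iteration, ψ⁰ = 0.4:
  ψ = 0.400: g = 0.0554, g' = -1.278 → ψ = 0.443
  ψ = 0.443: g = 0.0006, g' = -1.253 → ψ = 0.444
Converged at ψ = 0.444.
Compositions from xᵢ = zᵢ/(1+ψ(Kᵢ−1)), yᵢ = Kᵢxᵢ:
  1: x = 0.179, y = 0.689
  2: x = 0.069, y = 0.108
  3: x = 0.264, y = 0.073
  4: x = 0.489, y = 0.131

ψ = 0.444, x_2 = 0.069, y_2 = 0.108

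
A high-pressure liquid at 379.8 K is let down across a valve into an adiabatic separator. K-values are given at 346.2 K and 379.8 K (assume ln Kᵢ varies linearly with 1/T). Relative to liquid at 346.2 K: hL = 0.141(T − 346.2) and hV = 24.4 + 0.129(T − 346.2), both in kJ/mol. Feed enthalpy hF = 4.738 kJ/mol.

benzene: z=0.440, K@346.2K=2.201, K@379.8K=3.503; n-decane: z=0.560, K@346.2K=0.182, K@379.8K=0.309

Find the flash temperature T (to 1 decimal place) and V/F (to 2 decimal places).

T = 352.6 K, V/F = 0.16

Adiabatic flash: solve Rachford–Rice at each trial T, then check hF = ψ·hV(T) + (1−ψ)·hL(T).
  T = 346.2 K: K = (2.201, 0.182), RR gives ψ = 0.072, H_out = 1.748 kJ/mol
  T = 379.8 K: K = (3.503, 0.309), RR gives ψ = 0.413, H_out = 14.649 kJ/mol
  T = 363.0 K: K = (2.807, 0.240), RR gives ψ = 0.269, H_out = 8.879 kJ/mol
  T = 354.6 K: K = (2.493, 0.210), RR gives ψ = 0.182, H_out = 5.597 kJ/mol
  T = 350.4 K: K = (2.344, 0.196), RR gives ψ = 0.130, H_out = 3.765 kJ/mol
  T = 352.5 K: K = (2.418, 0.203), RR gives ψ = 0.157, H_out = 4.701 kJ/mol
Linear interpolation between T = 352.5 (H_out = 4.701) and T = 354.6 (H_out = 5.597) on hF = 4.738 gives T ≈ 352.6 K, at which ψ = 0.16.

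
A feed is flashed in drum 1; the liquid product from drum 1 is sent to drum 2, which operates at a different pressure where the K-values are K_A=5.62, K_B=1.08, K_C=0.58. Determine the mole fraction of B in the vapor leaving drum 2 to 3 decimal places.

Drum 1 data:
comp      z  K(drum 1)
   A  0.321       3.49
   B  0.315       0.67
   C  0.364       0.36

y_B (drum 2) = 0.371

Drum 1:
Iterate (Newton) starting at ψ₁ = 0.5:
  ψ₁ = 0.500: g = -0.1110, g' = -0.767 → ψ₁ = 0.355
  ψ₁ = 0.355: g = 0.0050, g' = -0.854 → ψ₁ = 0.361
Converged at ψ₁ = 0.361.
Drum-1 compositions:
  A: x = 0.169, y = 0.590
  B: x = 0.358, y = 0.240
  C: x = 0.473, y = 0.170
Drum-2 feed = drum-1 liquid: z₂ = (0.1691, 0.3576, 0.4733).
Drum 2:
Rachford–Rice: g(ψ₂) = Σ zᵢ(Kᵢ−1)/(1+ψ₂(Kᵢ−1)) = 0.
g(0) = ΣzᵢKᵢ − 1 = 0.611 and g(1) = 1 − Σzᵢ/Kᵢ = -0.177, so a root lies in (0, 1).
Newton iteration, ψ₂⁰ = 0.52:
  ψ₂ = 0.520: g = 0.0027, g' = -0.450 → ψ₂ = 0.526
Converged at ψ₂ = 0.526.
  A: x = 0.049, y = 0.277
  B: x = 0.343, y = 0.371
  C: x = 0.608, y = 0.352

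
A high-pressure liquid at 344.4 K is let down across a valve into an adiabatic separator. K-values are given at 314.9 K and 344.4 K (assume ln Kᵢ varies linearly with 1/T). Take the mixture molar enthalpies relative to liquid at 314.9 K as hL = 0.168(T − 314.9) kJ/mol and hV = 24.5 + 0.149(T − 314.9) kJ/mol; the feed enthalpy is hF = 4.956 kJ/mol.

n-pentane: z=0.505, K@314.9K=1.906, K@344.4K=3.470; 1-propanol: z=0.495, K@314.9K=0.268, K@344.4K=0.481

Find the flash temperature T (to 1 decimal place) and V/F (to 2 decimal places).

T = 316.5 K, V/F = 0.19

Adiabatic flash: solve Rachford–Rice at each trial T, then check hF = ψ·hV(T) + (1−ψ)·hL(T).
  T = 314.9 K: K = (1.906, 0.268), RR gives ψ = 0.144, H_out = 3.517 kJ/mol
  T = 344.4 K: K = (3.470, 0.481), RR gives ψ = 0.773, H_out = 23.452 kJ/mol
  T = 329.6 K: K = (2.604, 0.363), RR gives ψ = 0.485, H_out = 14.208 kJ/mol
  T = 322.2 K: K = (2.233, 0.313), RR gives ψ = 0.334, H_out = 9.352 kJ/mol
  T = 318.5 K: K = (2.063, 0.290), RR gives ψ = 0.245, H_out = 6.591 kJ/mol
  T = 316.7 K: K = (1.983, 0.279), RR gives ψ = 0.197, H_out = 5.113 kJ/mol
Linear interpolation between T = 314.9 (H_out = 3.517) and T = 316.7 (H_out = 5.113) on hF = 4.956 gives T ≈ 316.5 K, at which ψ = 0.19.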